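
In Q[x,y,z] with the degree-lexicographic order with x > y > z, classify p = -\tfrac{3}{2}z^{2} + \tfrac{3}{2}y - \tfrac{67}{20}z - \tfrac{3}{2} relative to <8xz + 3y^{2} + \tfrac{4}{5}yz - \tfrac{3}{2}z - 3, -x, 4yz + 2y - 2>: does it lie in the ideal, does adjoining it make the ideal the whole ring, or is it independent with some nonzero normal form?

First compute the reduced Gröbner basis of I by Buchberger's algorithm.
f_1 = 8xz + 3y^{2} + \tfrac{4}{5}yz - \tfrac{3}{2}z - 3, LT = xz.
f_2 = -x, LT = x.
f_3 = 4yz + 2y - 2, LT = yz.

S(f_1,f_2): lcm = xz. S = \tfrac{3}{8}y^{2} + \tfrac{1}{10}yz - \tfrac{3}{16}z - \tfrac{3}{8}.
  leading term y^{2}: no divisor's leading term divides it; move \tfrac{3}{8}y^{2} to the remainder.
  leading term yz: subtract (\tfrac{1}{40})·f_3 from \tfrac{1}{10}yz - \tfrac{3}{16}z - \tfrac{3}{8} → -\tfrac{1}{20}y - \tfrac{3}{16}z - \tfrac{13}{40}
  leading term y: no divisor's leading term divides it; move -\tfrac{1}{20}y to the remainder.
  leading term z: no divisor's leading term divides it; move -\tfrac{3}{16}z to the remainder.
  leading term 1: no divisor's leading term divides it; move -\tfrac{13}{40} to the remainder.
  remainder \tfrac{3}{8}y^{2} - \tfrac{1}{20}y - \tfrac{3}{16}z - \tfrac{13}{40} ≠ 0; add h_4 = \tfrac{3}{8}y^{2} - \tfrac{1}{20}y - \tfrac{3}{16}z - \tfrac{13}{40} to the basis.

S(f_3,h_4): lcm = y^{2}z. S = \tfrac{1}{2}y^{2} + \tfrac{2}{15}yz + \tfrac{1}{2}z^{2} - \tfrac{1}{2}y + \tfrac{13}{15}z.
  leading term y^{2}: subtract (\tfrac{4}{3})·h_4 from \tfrac{1}{2}y^{2} + \tfrac{2}{15}yz + \tfrac{1}{2}z^{2} - \tfrac{1}{2}y + \tfrac{13}{15}z → \tfrac{2}{15}yz + \tfrac{1}{2}z^{2} - \tfrac{13}{30}y + \tfrac{67}{60}z + \tfrac{13}{30}
  leading term yz: subtract (\tfrac{1}{30})·f_3 from \tfrac{2}{15}yz + \tfrac{1}{2}z^{2} - \tfrac{13}{30}y + \tfrac{67}{60}z + \tfrac{13}{30} → \tfrac{1}{2}z^{2} - \tfrac{1}{2}y + \tfrac{67}{60}z + \tfrac{1}{2}
  leading term z^{2}: no divisor's leading term divides it; move \tfrac{1}{2}z^{2} to the remainder.
  leading term y: no divisor's leading term divides it; move -\tfrac{1}{2}y to the remainder.
  leading term z: no divisor's leading term divides it; move \tfrac{67}{60}z to the remainder.
  leading term 1: no divisor's leading term divides it; move \tfrac{1}{2} to the remainder.
  remainder \tfrac{1}{2}z^{2} - \tfrac{1}{2}y + \tfrac{67}{60}z + \tfrac{1}{2} ≠ 0; add h_5 = \tfrac{1}{2}z^{2} - \tfrac{1}{2}y + \tfrac{67}{60}z + \tfrac{1}{2} to the basis.

The other S-polynomials (S(f_1,f_3), S(f_2,f_3), S(f_1,h_4), S(f_2,h_4), S(f_1,h_5), S(f_2,h_5), S(f_3,h_5), S(h_4,h_5)) all reduce to 0 modulo the current basis, so we have a Gröbner basis.
Inter-reduce: drop elements whose leading term is divisible by another's, tail-reduce, and make monic.
Reduced Gröbner basis: {y^{2} - \tfrac{2}{15}y - \tfrac{1}{2}z - \tfrac{13}{15}, yz + \tfrac{1}{2}y - \tfrac{1}{2}, z^{2} - y + \tfrac{67}{30}z + 1, x}.
Label its elements g_1 = y^{2} - \tfrac{2}{15}y - \tfrac{1}{2}z - \tfrac{13}{15}, g_2 = yz + \tfrac{1}{2}y - \tfrac{1}{2}, g_3 = z^{2} - y + \tfrac{67}{30}z + 1, g_4 = x.

Reduce p = -\tfrac{3}{2}z^{2} + \tfrac{3}{2}y - \tfrac{67}{20}z - \tfrac{3}{2} modulo G:
  leading term z^{2}: subtract (-\tfrac{3}{2})·g_3 from -\tfrac{3}{2}z^{2} + \tfrac{3}{2}y - \tfrac{67}{20}z - \tfrac{3}{2} → 0
  normal form = 0.
Since the normal form is 0, p ∈ I.

-\tfrac{3}{2}z^{2} + \tfrac{3}{2}y - \tfrac{67}{20}z - \tfrac{3}{2} lies in I (it reduces to 0).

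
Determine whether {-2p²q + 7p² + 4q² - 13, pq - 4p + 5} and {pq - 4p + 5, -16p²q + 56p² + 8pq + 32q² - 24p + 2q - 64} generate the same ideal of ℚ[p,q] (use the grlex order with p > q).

Two ideals are equal iff their reduced Gröbner bases coincide (the reduced basis is unique for a fixed ordering).
Buchberger on the first generating set:
f_1 = -2p²q + 7p² + 4q² - 13, LT = p²q.
f_2 = pq - 4p + 5, LT = pq.

S(f_1,f_2): lcm = p²q. S = ½p² - 2q² - 5p + 13/2.
  leading term p²: no divisor's leading term divides it; move ½p² to the remainder.
  leading term q²: no divisor's leading term divides it; move -2q² to the remainder.
  leading term p: no divisor's leading term divides it; move -5p to the remainder.
  leading term 1: no divisor's leading term divides it; move 13/2 to the remainder.
  remainder ½p² - 2q² - 5p + 13/2 ≠ 0; add g_3 = ½p² - 2q² - 5p + 13/2 to the basis.

S(f_1,g_3): lcm = p²q. S = 4q³ - 7/2p² + 10pq - 2q² - 13q + 13/2.
  leading term q³: no divisor's leading term divides it; move 4q³ to the remainder.
  leading term p²: subtract (-7)·g_3 from -7/2p² + 10pq - 2q² - 13q + 13/2 → 10pq - 16q² - 35p - 13q + 52
  leading term pq: subtract (10)·f_2 from 10pq - 16q² - 35p - 13q + 52 → -16q² + 5p - 13q + 2
  leading term q²: no divisor's leading term divides it; move -16q² to the remainder.
  leading term p: no divisor's leading term divides it; move 5p to the remainder.
  leading term q: no divisor's leading term divides it; move -13q to the remainder.
  leading term 1: no divisor's leading term divides it; move 2 to the remainder.
  remainder 4q³ - 16q² + 5p - 13q + 2 ≠ 0; add g_4 = 4q³ - 16q² + 5p - 13q + 2 to the basis.

S(f_2,g_3): lcm = p²q. S = 4q³ - 4p² + 10pq + 5p - 13q.
  leading term q³: subtract (1)·g_4 from 4q³ - 4p² + 10pq + 5p - 13q → -4p² + 10pq + 16q² - 2
  leading term p²: subtract (-8)·g_3 from -4p² + 10pq + 16q² - 2 → 10pq - 40p + 50
  leading term pq: subtract (10)·f_2 from 10pq - 40p + 50 → 0
  remainder 0.

S(f_1,g_4): lcm = p²q³. S = ½p²q² - 2q⁴ - 5/4p³ + 13/4p²q - ½p² + 13/2q².
  leading term p²q²: subtract (-¼q)·f_1 from ½p²q² - 2q⁴ - 5/4p³ + 13/4p²q - ½p² + 13/2q² → -2q⁴ - 5/4p³ + 5p²q + q³ - ½p² + 13/2q² - 13/4q
  leading term q⁴: subtract (-½q)·g_4 from -2q⁴ - 5/4p³ + 5p²q + q³ - ½p² + 13/2q² - 13/4q → -5/4p³ + 5p²q - 7q³ - ½p² + 5/2pq - 9/4q
  leading term p³: subtract (-5/2p)·g_3 from -5/4p³ + 5p²q - 7q³ - ½p² + 5/2pq - 9/4q → 5p²q - 5pq² - 7q³ - 13p² + 5/2pq + 65/4p - 9/4q
  leading term p²q: subtract (-5/2)·f_1 from 5p²q - 5pq² - 7q³ - 13p² + 5/2pq + 65/4p - 9/4q → -5pq² - 7q³ + 9/2p² + 5/2pq + 10q² + 65/4p - 9/4q - 65/2
  leading term pq²: subtract (-5q)·f_2 from -5pq² - 7q³ + 9/2p² + 5/2pq + 10q² + 65/4p - 9/4q - 65/2 → -7q³ + 9/2p² - 35/2pq + 10q² + 65/4p + 91/4q - 65/2
  leading term q³: subtract (-7/4)·g_4 from -7q³ + 9/2p² - 35/2pq + 10q² + 65/4p + 91/4q - 65/2 → 9/2p² - 35/2pq - 18q² + 25p - 29
  leading term p²: subtract (9)·g_3 from 9/2p² - 35/2pq - 18q² + 25p - 29 → -35/2pq + 70p - 175/2
  leading term pq: subtract (-35/2)·f_2 from -35/2pq + 70p - 175/2 → 0
  remainder 0.

S(f_2,g_4): lcm = pq³. S = -5/4p² + 13/4pq + 5q² - ½p.
  leading term p²: subtract (-5/2)·g_3 from -5/4p² + 13/4pq + 5q² - ½p → 13/4pq - 13p + 65/4
  leading term pq: subtract (13/4)·f_2 from 13/4pq - 13p + 65/4 → 0
  remainder 0.

S(g_3,g_4): leading monomials are coprime, so the S-polynomial reduces to 0 (Buchberger's first criterion).
Every S-polynomial of the final basis reduces to 0, so we have a Gröbner basis.
Inter-reduce: drop elements whose leading term is divisible by another's, tail-reduce, and make monic.
Reduced Gröbner basis: {q³ - 4q² + 5/4p - 13/4q + ½, p² - 4q² - 10p + 13, pq - 4p + 5}.

Buchberger on the second generating set:
h_1 = pq - 4p + 5, LT = pq.
h_2 = -16p²q + 56p² + 8pq + 32q² - 24p + 2q - 64, LT = p²q.

S(h_1,h_2): lcm = p²q. S = -½p² + ½pq + 2q² + 7/2p + ⅛q - 4.
  leading term p²: no divisor's leading term divides it; move -½p² to the remainder.
  leading term pq: subtract (½)·h_1 from ½pq + 2q² + 7/2p + ⅛q - 4 → 2q² + 11/2p + ⅛q - 13/2
  leading term q²: no divisor's leading term divides it; move 2q² to the remainder.
  leading term p: no divisor's leading term divides it; move 11/2p to the remainder.
  leading term q: no divisor's leading term divides it; move ⅛q to the remainder.
  leading term 1: no divisor's leading term divides it; move -13/2 to the remainder.
  remainder -½p² + 2q² + 11/2p + ⅛q - 13/2 ≠ 0; add k_3 = -½p² + 2q² + 11/2p + ⅛q - 13/2 to the basis.

S(h_1,k_3): lcm = p²q. S = 4q³ - 4p² + 11pq + ¼q² + 5p - 13q.
  leading term q³: no divisor's leading term divides it; move 4q³ to the remainder.
  leading term p²: subtract (8)·k_3 from -4p² + 11pq + ¼q² + 5p - 13q → 11pq - 63/4q² - 39p - 14q + 52
  leading term pq: subtract (11)·h_1 from 11pq - 63/4q² - 39p - 14q + 52 → -63/4q² + 5p - 14q - 3
  leading term q²: no divisor's leading term divides it; move -63/4q² to the remainder.
  leading term p: no divisor's leading term divides it; move 5p to the remainder.
  leading term q: no divisor's leading term divides it; move -14q to the remainder.
  leading term 1: no divisor's leading term divides it; move -3 to the remainder.
  remainder 4q³ - 63/4q² + 5p - 14q - 3 ≠ 0; add k_4 = 4q³ - 63/4q² + 5p - 14q - 3 to the basis.

S(h_2,k_3): lcm = p²q. S = 4q³ - 7/2p² + 21/2pq - 7/4q² + 3/2p - 105/8q + 4.
  leading term q³: subtract (1)·k_4 from 4q³ - 7/2p² + 21/2pq - 7/4q² + 3/2p - 105/8q + 4 → -7/2p² + 21/2pq + 14q² - 7/2p + ⅞q + 7
  leading term p²: subtract (7)·k_3 from -7/2p² + 21/2pq + 14q² - 7/2p + ⅞q + 7 → 21/2pq - 42p + 105/2
  leading term pq: subtract (21/2)·h_1 from 21/2pq - 42p + 105/2 → 0
  remainder 0.

S(h_1,k_4): lcm = pq³. S = -1/16pq² - 5/4p² + 7/2pq + 5q² + ¾p.
  leading term pq²: subtract (-1/16q)·h_1 from -1/16pq² - 5/4p² + 7/2pq + 5q² + ¾p → -5/4p² + 13/4pq + 5q² + ¾p + 5/16q
  leading term p²: subtract (5/2)·k_3 from -5/4p² + 13/4pq + 5q² + ¾p + 5/16q → 13/4pq - 13p + 65/4
  leading term pq: subtract (13/4)·h_1 from 13/4pq - 13p + 65/4 → 0
  remainder 0.

S(h_2,k_4): lcm = p²q³. S = 7/16p²q² - ½pq³ - 2q⁴ - 5/4p³ + 7/2p²q + 3/2pq² - ⅛q³ + ¾p² + 4q².
  leading term p²q²: subtract (7/16pq)·h_1 from 7/16p²q² - ½pq³ - 2q⁴ - 5/4p³ + 7/2p²q + 3/2pq² - ⅛q³ + ¾p² + 4q² → -½pq³ - 2q⁴ - 5/4p³ + 21/4p²q + 3/2pq² - ⅛q³ + ¾p² - 35/16pq + 4q²
  leading term pq³: subtract (-½q²)·h_1 from -½pq³ - 2q⁴ - 5/4p³ + 21/4p²q + 3/2pq² - ⅛q³ + ¾p² - 35/16pq + 4q² → -2q⁴ - 5/4p³ + 21/4p²q - ½pq² - ⅛q³ + ¾p² - 35/16pq + 13/2q²
  leading term q⁴: subtract (-½q)·k_4 from -2q⁴ - 5/4p³ + 21/4p²q - ½pq² - ⅛q³ + ¾p² - 35/16pq + 13/2q² → -5/4p³ + 21/4p²q - ½pq² - 8q³ + ¾p² + 5/16pq - ½q² - 3/2q
  leading term p³: subtract (5/2p)·k_3 from -5/4p³ + 21/4p²q - ½pq² - 8q³ + ¾p² + 5/16pq - ½q² - 3/2q → 21/4p²q - 11/2pq² - 8q³ - 13p² - ½q² + 65/4p - 3/2q
  leading term p²q: subtract (21/4p)·h_1 from 21/4p²q - 11/2pq² - 8q³ - 13p² - ½q² + 65/4p - 3/2q → -11/2pq² - 8q³ + 8p² - ½q² - 10p - 3/2q
  leading term pq²: subtract (-11/2q)·h_1 from -11/2pq² - 8q³ + 8p² - ½q² - 10p - 3/2q → -8q³ + 8p² - 22pq - ½q² - 10p + 26q
  leading term q³: subtract (-2)·k_4 from -8q³ + 8p² - 22pq - ½q² - 10p + 26q → 8p² - 22pq - 32q² - 2q - 6
  leading term p²: subtract (-16)·k_3 from 8p² - 22pq - 32q² - 2q - 6 → -22pq + 88p - 110
  leading term pq: subtract (-22)·h_1 from -22pq + 88p - 110 → 0
  remainder 0.

S(k_3,k_4): leading monomials are coprime, so the S-polynomial reduces to 0 (Buchberger's first criterion).
Every S-polynomial of the final basis reduces to 0, so we have a Gröbner basis.
Inter-reduce: drop elements whose leading term is divisible by another's, tail-reduce, and make monic.
Reduced Gröbner basis: {q³ - 63/16q² + 5/4p - 7/2q - ¾, p² - 4q² - 11p - ¼q + 13, pq - 4p + 5}.

The bases are distinct; the ideals are different.

No, the ideals differ.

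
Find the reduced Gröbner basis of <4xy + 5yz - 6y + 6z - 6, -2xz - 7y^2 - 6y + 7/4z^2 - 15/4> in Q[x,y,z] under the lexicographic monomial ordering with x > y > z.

f_1 = 4xy + 5yz - 6y + 6z - 6, LT = xy.
f_2 = -2xz - 7y^2 - 6y + 7/4z^2 - 15/4, LT = xz.

S(f_1,f_2): lcm = xyz. S = -7/2y^3 - 3y^2 + 17/8yz^2 - 3/2yz - 15/8y + 3/2z^2 - 3/2z.
  reduce S modulo (f_1, f_2):
  remainder -7/2y^3 - 3y^2 + 17/8yz^2 - 3/2yz - 15/8y + 3/2z^2 - 3/2z ≠ 0; add g_3 = -7/2y^3 - 3y^2 + 17/8yz^2 - 3/2yz - 15/8y + 3/2z^2 - 3/2z to the basis.

The other S-polynomials (S(f_1,g_3), S(f_2,g_3)) all reduce to 0 modulo the current basis, so we have a Gröbner basis.

G = {xy + 5/4yz - 3/2y + 3/2z - 3/2, xz + 7/2y^2 + 3y - 7/8z^2 + 15/8, y^3 + 6/7y^2 - 17/28yz^2 + 3/7yz + 15/28y - 3/7z^2 + 3/7z}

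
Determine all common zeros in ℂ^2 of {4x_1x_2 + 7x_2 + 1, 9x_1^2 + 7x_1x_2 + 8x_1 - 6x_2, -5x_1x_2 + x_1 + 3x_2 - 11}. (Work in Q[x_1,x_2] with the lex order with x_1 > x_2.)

Compute a lex Gröbner basis by Buchberger's algorithm.
f_1 = 4x_1x_2 + 7x_2 + 1, LT = x_1x_2.
f_2 = 9x_1^2 + 7x_1x_2 + 8x_1 - 6x_2, LT = x_1^2.
f_3 = -5x_1x_2 + x_1 + 3x_2 - 11, LT = x_1x_2.

S(f_1,f_2): lcm = x_1^2x_2. S = -7/9x_1x_2^2 + 31/36x_1x_2 + 1/4x_1 + 2/3x_2^2.
  leading term x_1x_2^2: subtract (-7/36x_2)·f_1 from -7/9x_1x_2^2 + 31/36x_1x_2 + 1/4x_1 + 2/3x_2^2 → 31/36x_1x_2 + 1/4x_1 + 73/36x_2^2 + 7/36x_2
  leading term x_1x_2: subtract (31/144)·f_1 from 31/36x_1x_2 + 1/4x_1 + 73/36x_2^2 + 7/36x_2 → 1/4x_1 + 73/36x_2^2 - 21/16x_2 - 31/144
  leading term x_1: no divisor's leading term divides it; move 1/4x_1 to the remainder.
  leading term x_2^2: no divisor's leading term divides it; move 73/36x_2^2 to the remainder.
  leading term x_2: no divisor's leading term divides it; move -21/16x_2 to the remainder.
  leading term 1: no divisor's leading term divides it; move -31/144 to the remainder.
  remainder 1/4x_1 + 73/36x_2^2 - 21/16x_2 - 31/144 ≠ 0; add h_4 = 1/4x_1 + 73/36x_2^2 - 21/16x_2 - 31/144 to the basis.

S(f_1,f_3): lcm = x_1x_2. S = 1/5x_1 + 47/20x_2 - 39/20.
  leading term x_1: subtract (4/5)·h_4 from 1/5x_1 + 47/20x_2 - 39/20 → -73/45x_2^2 + 17/5x_2 - 16/9
  leading term x_2^2: no divisor's leading term divides it; move -73/45x_2^2 to the remainder.
  leading term x_2: no divisor's leading term divides it; move 17/5x_2 to the remainder.
  leading term 1: no divisor's leading term divides it; move -16/9 to the remainder.
  remainder -73/45x_2^2 + 17/5x_2 - 16/9 ≠ 0; add h_5 = -73/45x_2^2 + 17/5x_2 - 16/9 to the basis.

S(f_2,f_3): lcm = x_1^2x_2. S = 1/5x_1^2 + 7/9x_1x_2^2 + 67/45x_1x_2 - 11/5x_1 - 2/3x_2^2.
  leading term x_1^2: subtract (1/45)·f_2 from 1/5x_1^2 + 7/9x_1x_2^2 + 67/45x_1x_2 - 11/5x_1 - 2/3x_2^2 → 7/9x_1x_2^2 + 4/3x_1x_2 - 107/45x_1 - 2/3x_2^2 + 2/15x_2
  leading term x_1x_2^2: subtract (7/36x_2)·f_1 from 7/9x_1x_2^2 + 4/3x_1x_2 - 107/45x_1 - 2/3x_2^2 + 2/15x_2 → 4/3x_1x_2 - 107/45x_1 - 73/36x_2^2 - 11/180x_2
  leading term x_1x_2: subtract (1/3)·f_1 from 4/3x_1x_2 - 107/45x_1 - 73/36x_2^2 - 11/180x_2 → -107/45x_1 - 73/36x_2^2 - 431/180x_2 - 1/3
  leading term x_1: subtract (-428/45)·h_4 from -107/45x_1 - 73/36x_2^2 - 431/180x_2 - 1/3 → 27959/1620x_2^2 - 1339/90x_2 - 3857/1620
  leading term x_2^2: subtract (-383/36)·h_5 from 27959/1620x_2^2 - 1339/90x_2 - 3857/1620 → 3833/180x_2 - 3833/180
  leading term x_2: no divisor's leading term divides it; move 3833/180x_2 to the remainder.
  leading term 1: no divisor's leading term divides it; move -3833/180 to the remainder.
  remainder 3833/180x_2 - 3833/180 ≠ 0; add h_6 = 3833/180x_2 - 3833/180 to the basis.

The other S-polynomials (S(f_1,h_4), S(f_2,h_4), S(f_3,h_4), S(f_1,h_5), S(f_2,h_5), S(f_3,h_5), S(h_4,h_5), S(f_1,h_6), S(f_2,h_6), S(f_3,h_6), S(h_4,h_6), S(h_5,h_6)) all reduce to 0 modulo the current basis, so we have a Gröbner basis.
Inter-reduce: drop elements whose leading term is divisible by another's, tail-reduce, and make monic.
Reduced Gröbner basis: {x_1 + 2, x_2 - 1}.

A lex Gröbner basis eliminates variables successively. Here x_2 - 1 depends only on x_2, with roots {1}; lifting each root through the earlier basis elements recovers the full solutions.
  x_2 = 1: the earlier basis element becomes x_1 + 2 = 0, giving x_1 = -2 — point (-2, 1).
Substituting each solution back into the original system confirms all equations vanish.
This is the nonlinear analogue of row-reducing a linear system.

{(-2, 1)}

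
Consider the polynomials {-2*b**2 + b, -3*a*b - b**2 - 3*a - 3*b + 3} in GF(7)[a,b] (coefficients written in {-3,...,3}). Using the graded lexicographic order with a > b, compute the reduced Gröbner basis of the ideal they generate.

G = {b**2 + 3*b, a + 3*b - 1}

f_1 = -2*b**2 + b, LT = b**2.
f_2 = -3*a*b - b**2 - 3*a - 3*b + 3, LT = a*b.

S(f_1,f_2): lcm = a*b**2. S = 2*b**3 + 2*a*b - b**2 + b.
  reduce S modulo (f_1, f_2):
  remainder -2*a + b + 2 ≠ 0; add g_3 = -2*a + b + 2 to the basis.

The other S-polynomials (S(f_1,g_3), S(f_2,g_3)) all reduce to 0 modulo the current basis, so we have a Gröbner basis.
Inter-reduce: drop elements whose leading term is divisible by another's, tail-reduce, and make monic.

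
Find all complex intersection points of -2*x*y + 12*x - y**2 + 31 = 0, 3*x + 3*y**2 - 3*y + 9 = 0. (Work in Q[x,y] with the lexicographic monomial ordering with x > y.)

{(-3, 1), (-147/8 + 11*sqrt(129)/8, 13/4 - sqrt(129)/4), (-147/8 - 11*sqrt(129)/8, sqrt(129)/4 + 13/4)}

Compute a lex Gröbner basis by Buchberger's algorithm.
f_1 = -2*x*y + 12*x - y**2 + 31, LT = x*y.
f_2 = 3*x + 3*y**2 - 3*y + 9, LT = x.

S(f_1,f_2): lcm = x*y. S = -6*x - y**3 + 3/2*y**2 - 3*y - 31/2.
  reduce S modulo (f_1, f_2):
  remainder -y**3 + 15/2*y**2 - 9*y + 5/2 ≠ 0; add h_3 = -y**3 + 15/2*y**2 - 9*y + 5/2 to the basis.

The other S-polynomials (S(f_1,h_3), S(f_2,h_3)) all reduce to 0 modulo the current basis, so we have a Gröbner basis.
Inter-reduce: drop elements whose leading term is divisible by another's, tail-reduce, and make monic.
Reduced Gröbner basis: {x + y**2 - y + 3, y**3 - 15/2*y**2 + 9*y - 5/2}.

From the last basis element, y**3 - 15/2*y**2 + 9*y - 5/2 = 0, so y takes values in {1, 13/4 - sqrt(129)/4, sqrt(129)/4 + 13/4}. Each choice, substituted upward through the basis, yields the corresponding point(s) of the solution set.
  y = 1: the earlier basis element becomes x + 3 = 0, giving x = -3 — point (-3, 1).
  y = 13/4 - sqrt(129)/4: the earlier basis element becomes x - 11*sqrt(129)/8 + 147/8 = 0, giving x = -147/8 + 11*sqrt(129)/8 — point (-147/8 + 11*sqrt(129)/8, 13/4 - sqrt(129)/4).
  y = sqrt(129)/4 + 13/4: the earlier basis element becomes x + 11*sqrt(129)/8 + 147/8 = 0, giving x = -147/8 - 11*sqrt(129)/8 — point (-147/8 - 11*sqrt(129)/8, sqrt(129)/4 + 13/4).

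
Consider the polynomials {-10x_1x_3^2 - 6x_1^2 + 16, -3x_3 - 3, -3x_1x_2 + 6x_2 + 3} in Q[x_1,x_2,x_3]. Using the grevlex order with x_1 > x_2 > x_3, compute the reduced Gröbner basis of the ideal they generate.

The reduced Gröbner basis is the canonical form of the ideal for this ordering.

f_1 = -10x_1x_3^2 - 6x_1^2 + 16, LT = x_1x_3^2.
f_2 = -3x_3 - 3, LT = x_3.
f_3 = -3x_1x_2 + 6x_2 + 3, LT = x_1x_2.

S(f_1,f_2): lcm = x_1x_3^2. S = 3/5x_1^2 - x_1x_3 - 8/5.
  leading term x_1^2: no divisor's leading term divides it; move 3/5x_1^2 to the remainder.
  leading term x_1x_3: subtract (1/3x_1)·f_2 from -x_1x_3 - 8/5 → x_1 - 8/5
  leading term x_1: no divisor's leading term divides it; move x_1 to the remainder.
  leading term 1: no divisor's leading term divides it; move -8/5 to the remainder.
  remainder 3/5x_1^2 + x_1 - 8/5 ≠ 0; add g_4 = 3/5x_1^2 + x_1 - 8/5 to the basis.

S(f_1,f_3): lcm = x_1x_2x_3^2. S = 3/5x_1^2x_2 + 2x_2x_3^2 + x_3^2 - 8/5x_2.
  leading term x_1^2x_2: subtract (-1/5x_1)·f_3 from 3/5x_1^2x_2 + 2x_2x_3^2 + x_3^2 - 8/5x_2 → 2x_2x_3^2 + 6/5x_1x_2 + x_3^2 + 3/5x_1 - 8/5x_2
  leading term x_2x_3^2: subtract (-2/3x_2x_3)·f_2 from 2x_2x_3^2 + 6/5x_1x_2 + x_3^2 + 3/5x_1 - 8/5x_2 → 6/5x_1x_2 - 2x_2x_3 + x_3^2 + 3/5x_1 - 8/5x_2
  leading term x_1x_2: subtract (-2/5)·f_3 from 6/5x_1x_2 - 2x_2x_3 + x_3^2 + 3/5x_1 - 8/5x_2 → -2x_2x_3 + x_3^2 + 3/5x_1 + 4/5x_2 + 6/5
  leading term x_2x_3: subtract (2/3x_2)·f_2 from -2x_2x_3 + x_3^2 + 3/5x_1 + 4/5x_2 + 6/5 → x_3^2 + 3/5x_1 + 14/5x_2 + 6/5
  leading term x_3^2: subtract (-1/3x_3)·f_2 from x_3^2 + 3/5x_1 + 14/5x_2 + 6/5 → 3/5x_1 + 14/5x_2 - x_3 + 6/5
  leading term x_1: no divisor's leading term divides it; move 3/5x_1 to the remainder.
  leading term x_2: no divisor's leading term divides it; move 14/5x_2 to the remainder.
  leading term x_3: subtract (1/3)·f_2 from -x_3 + 6/5 → 11/5
  leading term 1: no divisor's leading term divides it; move 11/5 to the remainder.
  remainder 3/5x_1 + 14/5x_2 + 11/5 ≠ 0; add g_5 = 3/5x_1 + 14/5x_2 + 11/5 to the basis.

S(f_3,g_5): lcm = x_1x_2. S = -14/3x_2^2 - 17/3x_2 - 1.
  leading term x_2^2: no divisor's leading term divides it; move -14/3x_2^2 to the remainder.
  leading term x_2: no divisor's leading term divides it; move -17/3x_2 to the remainder.
  leading term 1: no divisor's leading term divides it; move -1 to the remainder.
  remainder -14/3x_2^2 - 17/3x_2 - 1 ≠ 0; add g_6 = -14/3x_2^2 - 17/3x_2 - 1 to the basis.

The other S-polynomials (S(f_2,f_3), S(f_1,g_4), S(f_2,g_4), S(f_3,g_4), S(f_1,g_5), S(f_2,g_5), S(g_4,g_5), S(f_1,g_6), S(f_2,g_6), S(f_3,g_6), S(g_4,g_6), S(g_5,g_6)) all reduce to 0 modulo the current basis, so we have a Gröbner basis.
Inter-reduce: drop elements whose leading term is divisible by another's, tail-reduce, and make monic.

G = {x_2^2 + 17/14x_2 + 3/14, x_1 + 14/3x_2 + 11/3, x_3 + 1}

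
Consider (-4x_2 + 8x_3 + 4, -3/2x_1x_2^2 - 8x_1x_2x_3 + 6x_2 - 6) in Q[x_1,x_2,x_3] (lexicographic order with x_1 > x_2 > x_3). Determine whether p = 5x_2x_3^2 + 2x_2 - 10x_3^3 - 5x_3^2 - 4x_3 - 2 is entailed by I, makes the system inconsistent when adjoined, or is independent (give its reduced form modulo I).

First compute the reduced Gröbner basis of I by Buchberger's algorithm.
f_1 = -4x_2 + 8x_3 + 4, LT = x_2.
f_2 = -3/2x_1x_2^2 - 8x_1x_2x_3 + 6x_2 - 6, LT = x_1x_2^2.

S(f_1,f_2): lcm = x_1x_2^2. S = -22/3x_1x_2x_3 - x_1x_2 + 4x_2 - 4.
  leading term x_1x_2x_3: subtract (11/6x_1x_3)·f_1 from -22/3x_1x_2x_3 - x_1x_2 + 4x_2 - 4 → -x_1x_2 - 44/3x_1x_3^2 - 22/3x_1x_3 + 4x_2 - 4
  leading term x_1x_2: subtract (1/4x_1)·f_1 from -x_1x_2 - 44/3x_1x_3^2 - 22/3x_1x_3 + 4x_2 - 4 → -44/3x_1x_3^2 - 28/3x_1x_3 - x_1 + 4x_2 - 4
  leading term x_1x_3^2: no divisor's leading term divides it; move -44/3x_1x_3^2 to the remainder.
  leading term x_1x_3: no divisor's leading term divides it; move -28/3x_1x_3 to the remainder.
  leading term x_1: no divisor's leading term divides it; move -x_1 to the remainder.
  leading term x_2: subtract (-1)·f_1 from 4x_2 - 4 → 8x_3
  leading term x_3: no divisor's leading term divides it; move 8x_3 to the remainder.
  remainder -44/3x_1x_3^2 - 28/3x_1x_3 - x_1 + 8x_3 ≠ 0; add h_3 = -44/3x_1x_3^2 - 28/3x_1x_3 - x_1 + 8x_3 to the basis.

The other S-polynomials (S(f_1,h_3), S(f_2,h_3)) all reduce to 0 modulo the current basis, so we have a Gröbner basis.
Inter-reduce: drop elements whose leading term is divisible by another's, tail-reduce, and make monic.
Reduced Gröbner basis: {x_1x_3^2 + 7/11x_1x_3 + 3/44x_1 - 6/11x_3, x_2 - 2x_3 - 1}.
Label its elements g_1 = x_1x_3^2 + 7/11x_1x_3 + 3/44x_1 - 6/11x_3, g_2 = x_2 - 2x_3 - 1.

Reduce p = 5x_2x_3^2 + 2x_2 - 10x_3^3 - 5x_3^2 - 4x_3 - 2 modulo G:
  leading term x_2x_3^2: subtract (5x_3^2)·g_2 from 5x_2x_3^2 + 2x_2 - 10x_3^3 - 5x_3^2 - 4x_3 - 2 → 2x_2 - 4x_3 - 2
  leading term x_2: subtract (2)·g_2 from 2x_2 - 4x_3 - 2 → 0
  normal form = 0.
Since the normal form is 0, p ∈ I.

5x_2x_3^2 + 2x_2 - 10x_3^3 - 5x_3^2 - 4x_3 - 2 lies in I (it reduces to 0).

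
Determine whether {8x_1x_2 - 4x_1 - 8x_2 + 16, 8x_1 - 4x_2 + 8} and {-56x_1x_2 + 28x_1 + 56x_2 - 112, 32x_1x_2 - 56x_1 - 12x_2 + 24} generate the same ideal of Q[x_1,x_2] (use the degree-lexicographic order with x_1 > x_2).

Yes, the ideals are equal.

For a fixed monomial order, each ideal has a unique reduced Gröbner basis; comparing bases decides equality.
Buchberger on the first generating set:
f_1 = 8x_1x_2 - 4x_1 - 8x_2 + 16, LT = x_1x_2.
f_2 = 8x_1 - 4x_2 + 8, LT = x_1.

S(f_1,f_2): lcm = x_1x_2. S = 1/2x_2^2 - 1/2x_1 - 2x_2 + 2.
  leading term x_2^2: no divisor's leading term divides it; move 1/2x_2^2 to the remainder.
  leading term x_1: subtract (-1/16)·f_2 from -1/2x_1 - 2x_2 + 2 → -9/4x_2 + 5/2
  leading term x_2: no divisor's leading term divides it; move -9/4x_2 to the remainder.
  leading term 1: no divisor's leading term divides it; move 5/2 to the remainder.
  remainder 1/2x_2^2 - 9/4x_2 + 5/2 ≠ 0; add g_3 = 1/2x_2^2 - 9/4x_2 + 5/2 to the basis.

The other S-polynomials (S(f_1,g_3), S(f_2,g_3)) all reduce to 0 modulo the current basis, so we have a Gröbner basis.
Inter-reduce: drop elements whose leading term is divisible by another's, tail-reduce, and make monic.
Reduced Gröbner basis: {x_2^2 - 9/2x_2 + 5, x_1 - 1/2x_2 + 1}.

Buchberger on the second generating set:
h_1 = -56x_1x_2 + 28x_1 + 56x_2 - 112, LT = x_1x_2.
h_2 = 32x_1x_2 - 56x_1 - 12x_2 + 24, LT = x_1x_2.

S(h_1,h_2): lcm = x_1x_2. S = 5/4x_1 - 5/8x_2 + 5/4.
  leading term x_1: no divisor's leading term divides it; move 5/4x_1 to the remainder.
  leading term x_2: no divisor's leading term divides it; move -5/8x_2 to the remainder.
  leading term 1: no divisor's leading term divides it; move 5/4 to the remainder.
  remainder 5/4x_1 - 5/8x_2 + 5/4 ≠ 0; add k_3 = 5/4x_1 - 5/8x_2 + 5/4 to the basis.

S(h_1,k_3): lcm = x_1x_2. S = 1/2x_2^2 - 1/2x_1 - 2x_2 + 2.
  leading term x_2^2: no divisor's leading term divides it; move 1/2x_2^2 to the remainder.
  leading term x_1: subtract (-2/5)·k_3 from -1/2x_1 - 2x_2 + 2 → -9/4x_2 + 5/2
  leading term x_2: no divisor's leading term divides it; move -9/4x_2 to the remainder.
  leading term 1: no divisor's leading term divides it; move 5/2 to the remainder.
  remainder 1/2x_2^2 - 9/4x_2 + 5/2 ≠ 0; add k_4 = 1/2x_2^2 - 9/4x_2 + 5/2 to the basis.

The other S-polynomials (S(h_2,k_3), S(h_1,k_4), S(h_2,k_4), S(k_3,k_4)) all reduce to 0 modulo the current basis, so we have a Gröbner basis.
Inter-reduce: drop elements whose leading term is divisible by another's, tail-reduce, and make monic.
Reduced Gröbner basis: {x_2^2 - 9/2x_2 + 5, x_1 - 1/2x_2 + 1}.

The two bases agree; hence the ideals are identical.
The choice of monomial ordering does not affect the verdict — as long as both bases are computed under the same ordering, their equality decides ideal equality.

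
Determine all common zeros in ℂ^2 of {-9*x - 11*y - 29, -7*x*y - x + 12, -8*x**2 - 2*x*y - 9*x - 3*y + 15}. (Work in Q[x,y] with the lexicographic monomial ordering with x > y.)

{(-2, -1)}

Compute a lex Gröbner basis by Buchberger's algorithm.
f_1 = -9*x - 11*y - 29, LT = x.
f_2 = -7*x*y - x + 12, LT = x*y.
f_3 = -8*x**2 - 2*x*y - 9*x - 3*y + 15, LT = x**2.

S(f_1,f_2): lcm = x*y. S = -1/7*x + 11/9*y**2 + 29/9*y + 12/7.
  reduce S modulo (f_1, f_2, f_3):
  remainder 11/9*y**2 + 214/63*y + 137/63 ≠ 0; add h_4 = 11/9*y**2 + 214/63*y + 137/63 to the basis.

S(f_1,f_3): lcm = x**2. S = 35/36*x*y + 151/72*x - 3/8*y + 15/8.
  reduce S modulo (f_1, f_2, f_3, h_4):
  remainder -299/108*y - 299/108 ≠ 0; add h_5 = -299/108*y - 299/108 to the basis.

The other S-polynomials (S(f_2,f_3), S(f_1,h_4), S(f_2,h_4), S(f_3,h_4), S(f_1,h_5), S(f_2,h_5), S(f_3,h_5), S(h_4,h_5)) all reduce to 0 modulo the current basis, so we have a Gröbner basis.
Inter-reduce: drop elements whose leading term is divisible by another's, tail-reduce, and make monic.
Reduced Gröbner basis: {x + 2, y + 1}.

Since the basis is lex-ordered, y + 1 is univariate in y. Its roots are {-1}. Back-substituting each root into the other basis elements fixes the other coordinates.
  y = -1: the earlier basis element becomes x + 2 = 0, giving x = -2 — point (-2, -1).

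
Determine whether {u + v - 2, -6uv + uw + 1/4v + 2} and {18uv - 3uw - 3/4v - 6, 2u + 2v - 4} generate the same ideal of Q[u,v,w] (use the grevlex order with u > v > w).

Since reduced Gröbner bases are canonical representatives of ideals under a given ordering, it suffices to compute and compare them.
Buchberger on the first generating set:
f_1 = u + v - 2, LT = u.
f_2 = -6uv + uw + 1/4v + 2, LT = uv.

S(f_1,f_2): lcm = uv. S = v^2 + 1/6uw - 47/24v + 1/3.
  leading term v^2: no divisor's leading term divides it; move v^2 to the remainder.
  leading term uw: subtract (1/6w)·f_1 from 1/6uw - 47/24v + 1/3 → -1/6vw - 47/24v + 1/3w + 1/3
  leading term vw: no divisor's leading term divides it; move -1/6vw to the remainder.
  leading term v: no divisor's leading term divides it; move -47/24v to the remainder.
  leading term w: no divisor's leading term divides it; move 1/3w to the remainder.
  leading term 1: no divisor's leading term divides it; move 1/3 to the remainder.
  remainder v^2 - 1/6vw - 47/24v + 1/3w + 1/3 ≠ 0; add g_3 = v^2 - 1/6vw - 47/24v + 1/3w + 1/3 to the basis.

S(f_1,g_3): leading monomials are coprime, so the S-polynomial reduces to 0 (Buchberger's first criterion).
S(f_2,g_3): lcm = uv^2. S = 47/24uv - 1/24v^2 - 1/3uw - 1/3u - 1/3v.
  leading term uv: subtract (47/24v)·f_1 from 47/24uv - 1/24v^2 - 1/3uw - 1/3u - 1/3v → -2v^2 - 1/3uw - 1/3u + 43/12v
  leading term v^2: subtract (-2)·g_3 from -2v^2 - 1/3uw - 1/3u + 43/12v → -1/3uw - 1/3vw - 1/3u - 1/3v + 2/3w + 2/3
  leading term uw: subtract (-1/3w)·f_1 from -1/3uw - 1/3vw - 1/3u - 1/3v + 2/3w + 2/3 → -1/3u - 1/3v + 2/3
  leading term u: subtract (-1/3)·f_1 from -1/3u - 1/3v + 2/3 → 0
  remainder 0.

Every S-polynomial of the final basis reduces to 0, so we have a Gröbner basis.
Inter-reduce: drop elements whose leading term is divisible by another's, tail-reduce, and make monic.
Reduced Gröbner basis: {v^2 - 1/6vw - 47/24v + 1/3w + 1/3, u + v - 2}.

Buchberger on the second generating set:
h_1 = 18uv - 3uw - 3/4v - 6, LT = uv.
h_2 = 2u + 2v - 4, LT = u.

S(h_1,h_2): lcm = uv. S = -v^2 - 1/6uw + 47/24v - 1/3.
  leading term v^2: no divisor's leading term divides it; move -v^2 to the remainder.
  leading term uw: subtract (-1/12w)·h_2 from -1/6uw + 47/24v - 1/3 → 1/6vw + 47/24v - 1/3w - 1/3
  leading term vw: no divisor's leading term divides it; move 1/6vw to the remainder.
  leading term v: no divisor's leading term divides it; move 47/24v to the remainder.
  leading term w: no divisor's leading term divides it; move -1/3w to the remainder.
  leading term 1: no divisor's leading term divides it; move -1/3 to the remainder.
  remainder -v^2 + 1/6vw + 47/24v - 1/3w - 1/3 ≠ 0; add k_3 = -v^2 + 1/6vw + 47/24v - 1/3w - 1/3 to the basis.

S(h_1,k_3): lcm = uv^2. S = 47/24uv - 1/24v^2 - 1/3uw - 1/3u - 1/3v.
  leading term uv: subtract (47/432)·h_1 from 47/24uv - 1/24v^2 - 1/3uw - 1/3u - 1/3v → -1/24v^2 - 1/144uw - 1/3u - 145/576v + 47/72
  leading term v^2: subtract (1/24)·k_3 from -1/24v^2 - 1/144uw - 1/3u - 145/576v + 47/72 → -1/144uw - 1/144vw - 1/3u - 1/3v + 1/72w + 2/3
  leading term uw: subtract (-1/288w)·h_2 from -1/144uw - 1/144vw - 1/3u - 1/3v + 1/72w + 2/3 → -1/3u - 1/3v + 2/3
  leading term u: subtract (-1/6)·h_2 from -1/3u - 1/3v + 2/3 → 0
  remainder 0.

S(h_2,k_3): leading monomials are coprime, so the S-polynomial reduces to 0 (Buchberger's first criterion).
Every S-polynomial of the final basis reduces to 0, so we have a Gröbner basis.
Inter-reduce: drop elements whose leading term is divisible by another's, tail-reduce, and make monic.
Reduced Gröbner basis: {v^2 - 1/6vw - 47/24v + 1/3w + 1/3, u + v - 2}.

Same reduced basis, so the two generating sets span the same ideal.

Yes, the ideals are equal.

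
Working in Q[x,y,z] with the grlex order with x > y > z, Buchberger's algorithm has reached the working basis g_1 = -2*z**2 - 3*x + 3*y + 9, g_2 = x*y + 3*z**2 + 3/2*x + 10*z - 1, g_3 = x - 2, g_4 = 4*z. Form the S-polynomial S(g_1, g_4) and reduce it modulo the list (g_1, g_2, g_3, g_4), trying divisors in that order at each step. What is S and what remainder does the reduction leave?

S(g_1, g_4) = 3/2*x - 3/2*y - 9/2; remainder on division = -3/2*y - 3/2.

lcm(LM(g_1), LM(g_4)) = z**2.
S = (lcm/LT(g_1))·g_1 − (lcm/LT(g_4))·g_4 = 3/2*x - 3/2*y - 9/2.
Reduce S modulo (g_1, g_2, g_3, g_4) in that order:
  leading term x: subtract (3/2)·g_3 from 3/2*x - 3/2*y - 9/2 → -3/2*y - 3/2
  leading term y: no divisor's leading term divides it; move -3/2*y to the remainder.
  leading term 1: no divisor's leading term divides it; move -3/2 to the remainder.
The remainder -3/2*y - 3/2 is nonzero, so it would be added as the next basis element.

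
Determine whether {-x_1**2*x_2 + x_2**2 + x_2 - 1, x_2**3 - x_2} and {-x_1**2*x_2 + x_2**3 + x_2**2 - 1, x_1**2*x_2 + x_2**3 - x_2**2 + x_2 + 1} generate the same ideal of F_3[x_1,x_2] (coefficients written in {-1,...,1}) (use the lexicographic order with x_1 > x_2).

Since reduced Gröbner bases are canonical representatives of ideals under a given ordering, it suffices to compute and compare them.
Buchberger on the first generating set:
f_1 = -x_1**2*x_2 + x_2**2 + x_2 - 1, LT = x_1**2*x_2.
f_2 = x_2**3 - x_2, LT = x_2**3.

S(f_1,f_2): lcm = x_1**2*x_2**3. S = x_1**2*x_2 - x_2**4 - x_2**3 + x_2**2.
  leading term x_1**2*x_2: subtract (-1)·f_1 from x_1**2*x_2 - x_2**4 - x_2**3 + x_2**2 → -x_2**4 - x_2**3 - x_2**2 + x_2 - 1
  leading term x_2**4: subtract (-x_2)·f_2 from -x_2**4 - x_2**3 - x_2**2 + x_2 - 1 → -x_2**3 + x_2**2 + x_2 - 1
  leading term x_2**3: subtract (-1)·f_2 from -x_2**3 + x_2**2 + x_2 - 1 → x_2**2 - 1
  leading term x_2**2: no divisor's leading term divides it; move x_2**2 to the remainder.
  leading term 1: no divisor's leading term divides it; move -1 to the remainder.
  remainder x_2**2 - 1 ≠ 0; add g_3 = x_2**2 - 1 to the basis.

S(f_1,g_3): lcm = x_1**2*x_2**2. S = x_1**2 - x_2**3 - x_2**2 + x_2.
  leading term x_1**2: no divisor's leading term divides it; move x_1**2 to the remainder.
  leading term x_2**3: subtract (-1)·f_2 from -x_2**3 - x_2**2 + x_2 → -x_2**2
  leading term x_2**2: subtract (-1)·g_3 from -x_2**2 → -1
  leading term 1: no divisor's leading term divides it; move -1 to the remainder.
  remainder x_1**2 - 1 ≠ 0; add g_4 = x_1**2 - 1 to the basis.

S(f_2,g_3): lcm = x_2**3. S = 0.
  remainder 0.

S(f_1,g_4): lcm = x_1**2*x_2. S = -x_2**2 + 1.
  leading term x_2**2: subtract (-1)·g_3 from -x_2**2 + 1 → 0
  remainder 0.

S(f_2,g_4): leading monomials are coprime, so the S-polynomial reduces to 0 (Buchberger's first criterion).
S(g_3,g_4): leading monomials are coprime, so the S-polynomial reduces to 0 (Buchberger's first criterion).
Every S-polynomial of the final basis reduces to 0, so we have a Gröbner basis.
Inter-reduce: drop elements whose leading term is divisible by another's, tail-reduce, and make monic.
Reduced Gröbner basis: {x_1**2 - 1, x_2**2 - 1}.

Buchberger on the second generating set:
h_1 = -x_1**2*x_2 + x_2**3 + x_2**2 - 1, LT = x_1**2*x_2.
h_2 = x_1**2*x_2 + x_2**3 - x_2**2 + x_2 + 1, LT = x_1**2*x_2.

S(h_1,h_2): lcm = x_1**2*x_2. S = x_2**3 - x_2.
  leading term x_2**3: no divisor's leading term divides it; move x_2**3 to the remainder.
  leading term x_2: no divisor's leading term divides it; move -x_2 to the remainder.
  remainder x_2**3 - x_2 ≠ 0; add k_3 = x_2**3 - x_2 to the basis.

S(h_1,k_3): lcm = x_1**2*x_2**3. S = x_1**2*x_2 - x_2**5 - x_2**4 + x_2**2.
  leading term x_1**2*x_2: subtract (-1)·h_1 from x_1**2*x_2 - x_2**5 - x_2**4 + x_2**2 → -x_2**5 - x_2**4 + x_2**3 - x_2**2 - 1
  leading term x_2**5: subtract (-x_2**2)·k_3 from -x_2**5 - x_2**4 + x_2**3 - x_2**2 - 1 → -x_2**4 - x_2**2 - 1
  leading term x_2**4: subtract (-x_2)·k_3 from -x_2**4 - x_2**2 - 1 → x_2**2 - 1
  leading term x_2**2: no divisor's leading term divides it; move x_2**2 to the remainder.
  leading term 1: no divisor's leading term divides it; move -1 to the remainder.
  remainder x_2**2 - 1 ≠ 0; add k_4 = x_2**2 - 1 to the basis.

S(h_2,k_3): lcm = x_1**2*x_2**3. S = x_1**2*x_2 + x_2**5 - x_2**4 + x_2**3 + x_2**2.
  leading term x_1**2*x_2: subtract (-1)·h_1 from x_1**2*x_2 + x_2**5 - x_2**4 + x_2**3 + x_2**2 → x_2**5 - x_2**4 - x_2**3 - x_2**2 - 1
  leading term x_2**5: subtract (x_2**2)·k_3 from x_2**5 - x_2**4 - x_2**3 - x_2**2 - 1 → -x_2**4 - x_2**2 - 1
  leading term x_2**4: subtract (-x_2)·k_3 from -x_2**4 - x_2**2 - 1 → x_2**2 - 1
  leading term x_2**2: subtract (1)·k_4 from x_2**2 - 1 → 0
  remainder 0.

S(h_1,k_4): lcm = x_1**2*x_2**2. S = x_1**2 - x_2**4 - x_2**3 + x_2.
  leading term x_1**2: no divisor's leading term divides it; move x_1**2 to the remainder.
  leading term x_2**4: subtract (-x_2)·k_3 from -x_2**4 - x_2**3 + x_2 → -x_2**3 - x_2**2 + x_2
  leading term x_2**3: subtract (-1)·k_3 from -x_2**3 - x_2**2 + x_2 → -x_2**2
  leading term x_2**2: subtract (-1)·k_4 from -x_2**2 → -1
  leading term 1: no divisor's leading term divides it; move -1 to the remainder.
  remainder x_1**2 - 1 ≠ 0; add k_5 = x_1**2 - 1 to the basis.

S(h_2,k_4): lcm = x_1**2*x_2**2. S = x_1**2 + x_2**4 - x_2**3 + x_2**2 + x_2.
  leading term x_1**2: subtract (1)·k_5 from x_1**2 + x_2**4 - x_2**3 + x_2**2 + x_2 → x_2**4 - x_2**3 + x_2**2 + x_2 + 1
  leading term x_2**4: subtract (x_2)·k_3 from x_2**4 - x_2**3 + x_2**2 + x_2 + 1 → -x_2**3 - x_2**2 + x_2 + 1
  leading term x_2**3: subtract (-1)·k_3 from -x_2**3 - x_2**2 + x_2 + 1 → -x_2**2 + 1
  leading term x_2**2: subtract (-1)·k_4 from -x_2**2 + 1 → 0
  remainder 0.

S(k_3,k_4): lcm = x_2**3. S = 0.
  remainder 0.

S(h_1,k_5): lcm = x_1**2*x_2. S = -x_2**3 - x_2**2 + x_2 + 1.
  leading term x_2**3: subtract (-1)·k_3 from -x_2**3 - x_2**2 + x_2 + 1 → -x_2**2 + 1
  leading term x_2**2: subtract (-1)·k_4 from -x_2**2 + 1 → 0
  remainder 0.

S(h_2,k_5): lcm = x_1**2*x_2. S = x_2**3 - x_2**2 - x_2 + 1.
  leading term x_2**3: subtract (1)·k_3 from x_2**3 - x_2**2 - x_2 + 1 → -x_2**2 + 1
  leading term x_2**2: subtract (-1)·k_4 from -x_2**2 + 1 → 0
  remainder 0.

S(k_3,k_5): leading monomials are coprime, so the S-polynomial reduces to 0 (Buchberger's first criterion).
S(k_4,k_5): leading monomials are coprime, so the S-polynomial reduces to 0 (Buchberger's first criterion).
Every S-polynomial of the final basis reduces to 0, so we have a Gröbner basis.
Inter-reduce: drop elements whose leading term is divisible by another's, tail-reduce, and make monic.
Reduced Gröbner basis: {x_1**2 - 1, x_2**2 - 1}.

Same reduced basis, so the two generating sets span the same ideal.

Yes, the ideals are equal.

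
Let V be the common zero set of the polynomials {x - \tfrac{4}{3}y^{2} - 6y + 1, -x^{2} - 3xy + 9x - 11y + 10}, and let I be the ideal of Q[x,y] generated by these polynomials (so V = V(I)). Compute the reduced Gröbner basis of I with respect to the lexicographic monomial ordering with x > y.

f_1 = x - \tfrac{4}{3}y^{2} - 6y + 1, LT = x.
f_2 = -x^{2} - 3xy + 9x - 11y + 10, LT = x^{2}.

S(f_1,f_2): lcm = x^{2}. S = -\tfrac{4}{3}xy^{2} - 9xy + 10x - 11y + 10.
  leading term xy^{2}: subtract (-\tfrac{4}{3}y^{2})·f_1 from -\tfrac{4}{3}xy^{2} - 9xy + 10x - 11y + 10 → -9xy + 10x - \tfrac{16}{9}y^{4} - 8y^{3} + \tfrac{4}{3}y^{2} - 11y + 10
  leading term xy: subtract (-9y)·f_1 from -9xy + 10x - \tfrac{16}{9}y^{4} - 8y^{3} + \tfrac{4}{3}y^{2} - 11y + 10 → 10x - \tfrac{16}{9}y^{4} - 20y^{3} - \tfrac{158}{3}y^{2} - 2y + 10
  leading term x: subtract (10)·f_1 from 10x - \tfrac{16}{9}y^{4} - 20y^{3} - \tfrac{158}{3}y^{2} - 2y + 10 → -\tfrac{16}{9}y^{4} - 20y^{3} - \tfrac{118}{3}y^{2} + 58y
  leading term y^{4}: no divisor's leading term divides it; move -\tfrac{16}{9}y^{4} to the remainder.
  leading term y^{3}: no divisor's leading term divides it; move -20y^{3} to the remainder.
  leading term y^{2}: no divisor's leading term divides it; move -\tfrac{118}{3}y^{2} to the remainder.
  leading term y: no divisor's leading term divides it; move 58y to the remainder.
  remainder -\tfrac{16}{9}y^{4} - 20y^{3} - \tfrac{118}{3}y^{2} + 58y ≠ 0; add g_3 = -\tfrac{16}{9}y^{4} - 20y^{3} - \tfrac{118}{3}y^{2} + 58y to the basis.

S(f_1,g_3): leading monomials are coprime, so the S-polynomial reduces to 0 (Buchberger's first criterion).
S(f_2,g_3): leading monomials are coprime, so the S-polynomial reduces to 0 (Buchberger's first criterion).
Every S-polynomial of the final basis reduces to 0, so we have a Gröbner basis.
Inter-reduce: drop elements whose leading term is divisible by another's, tail-reduce, and make monic.

G = {x - \tfrac{4}{3}y^{2} - 6y + 1, y^{4} + \tfrac{45}{4}y^{3} + \tfrac{177}{8}y^{2} - \tfrac{261}{8}y}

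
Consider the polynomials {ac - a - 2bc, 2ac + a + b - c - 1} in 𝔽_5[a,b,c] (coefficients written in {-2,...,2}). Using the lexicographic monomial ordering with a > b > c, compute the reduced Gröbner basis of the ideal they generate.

Buchberger's algorithm terminates because the ascending chain of leading-term ideals stabilizes.

f_1 = ac - a - 2bc, LT = ac.
f_2 = 2ac + a + b - c - 1, LT = ac.

S(f_1,f_2): lcm = ac. S = a - 2bc + 2b - 2c - 2.
  leading term a: no divisor's leading term divides it; move a to the remainder.
  leading term bc: no divisor's leading term divides it; move -2bc to the remainder.
  leading term b: no divisor's leading term divides it; move 2b to the remainder.
  leading term c: no divisor's leading term divides it; move -2c to the remainder.
  leading term 1: no divisor's leading term divides it; move -2 to the remainder.
  remainder a - 2bc + 2b - 2c - 2 ≠ 0; add g_3 = a - 2bc + 2b - 2c - 2 to the basis.

S(f_1,g_3): lcm = ac. S = -a + 2bc² + bc + 2c² + 2c.
  leading term a: subtract (-1)·g_3 from -a + 2bc² + bc + 2c² + 2c → 2bc² - bc + 2b + 2c² - 2
  leading term bc²: no divisor's leading term divides it; move 2bc² to the remainder.
  leading term bc: no divisor's leading term divides it; move -bc to the remainder.
  leading term b: no divisor's leading term divides it; move 2b to the remainder.
  leading term c²: no divisor's leading term divides it; move 2c² to the remainder.
  leading term 1: no divisor's leading term divides it; move -2 to the remainder.
  remainder 2bc² - bc + 2b + 2c² - 2 ≠ 0; add g_4 = 2bc² - bc + 2b + 2c² - 2 to the basis.

The other S-polynomials (S(f_2,g_3), S(f_1,g_4), S(f_2,g_4), S(g_3,g_4)) all reduce to 0 modulo the current basis, so we have a Gröbner basis.
Inter-reduce: drop elements whose leading term is divisible by another's, tail-reduce, and make monic.

G = {a - 2bc + 2b - 2c - 2, bc² + 2bc + b + c² - 1}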